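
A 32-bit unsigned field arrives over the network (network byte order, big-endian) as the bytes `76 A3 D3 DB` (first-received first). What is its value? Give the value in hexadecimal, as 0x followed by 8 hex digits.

0x76A3D3DB

Big-endian: lowest address holds the most-significant byte.
The bytes are already most-significant first: 0x76A3D3DB.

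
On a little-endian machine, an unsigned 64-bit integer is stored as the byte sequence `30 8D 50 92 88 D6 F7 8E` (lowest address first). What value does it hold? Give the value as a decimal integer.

Little-endian stores the least-significant byte at the lowest address.
Reassemble most-significant byte first: 8E F7 D6 88 92 50 8D 30 → 0x8EF7D68892508D30.
0x8EF7D68892508D30 = 10301938554691947824.

10301938554691947824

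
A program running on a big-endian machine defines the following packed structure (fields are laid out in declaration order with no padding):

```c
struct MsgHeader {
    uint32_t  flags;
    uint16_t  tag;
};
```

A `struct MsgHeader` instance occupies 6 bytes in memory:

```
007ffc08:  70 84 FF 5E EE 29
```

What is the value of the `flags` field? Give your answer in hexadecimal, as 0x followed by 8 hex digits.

0x7084FF5E

`flags` is the first field, at byte offset 0, occupying 4 bytes.
Bytes at offsets 0..3: 70 84 FF 5E.
Big-endian: lowest address holds the most-significant byte.
The bytes are already most-significant first: 0x7084FF5E.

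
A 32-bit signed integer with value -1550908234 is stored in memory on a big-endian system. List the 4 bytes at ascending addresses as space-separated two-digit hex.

A3 8F 04 B6

Two's complement of -1550908234 in 32 bits: 1550908234 = 0x5C70FB4A; invert → 0xA38F04B5; add 1 → 0xA38F04B6.
Split into bytes (most-significant first): A3 8F 04 B6.
In big-endian order the high byte comes first in memory.
So the memory order matches the most-significant-first order: A3 8F 04 B6.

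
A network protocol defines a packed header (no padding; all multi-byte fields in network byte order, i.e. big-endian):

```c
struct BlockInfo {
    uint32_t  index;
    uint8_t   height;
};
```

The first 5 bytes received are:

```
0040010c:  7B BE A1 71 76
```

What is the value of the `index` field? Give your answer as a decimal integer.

2076090737

`index` is the first field, at byte offset 0, occupying 4 bytes.
Bytes at offsets 0..3: 7B BE A1 71.
In big-endian order the high byte comes first in memory.
The bytes are already most-significant first: 0x7BBEA171.
0x7BBEA171 = 2076090737.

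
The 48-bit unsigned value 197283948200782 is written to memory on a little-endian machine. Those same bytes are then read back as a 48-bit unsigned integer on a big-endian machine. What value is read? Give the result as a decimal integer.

197283948200782 in 48-bit hexadecimal is 0xB36DBFA7034E.
Stored little-endian, the bytes at ascending addresses are 4E 03 A7 BF 6D B3.
Read back as big-endian, the last byte is least significant, giving 0x4E03A7BF6DB3.
0x4E03A7BF6DB3 = 85777606208947.

85777606208947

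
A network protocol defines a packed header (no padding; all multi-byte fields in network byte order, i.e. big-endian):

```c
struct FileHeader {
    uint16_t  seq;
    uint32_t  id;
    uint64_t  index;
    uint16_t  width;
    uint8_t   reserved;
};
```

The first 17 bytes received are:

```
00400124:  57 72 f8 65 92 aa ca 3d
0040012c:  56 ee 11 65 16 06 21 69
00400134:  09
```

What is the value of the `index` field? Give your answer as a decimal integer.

`index` follows `seq` (2 B), `id` (4 B), so it starts at offset 2 + 4 = 6 and occupies 8 bytes.
Bytes at offsets 6..13: CA 3D 56 EE 11 65 16 06.
Big-endian stores the most-significant byte at the lowest address.
The bytes are already most-significant first: 0xCA3D56EE11651606.
0xCA3D56EE11651606 = 14572899549734835718.

14572899549734835718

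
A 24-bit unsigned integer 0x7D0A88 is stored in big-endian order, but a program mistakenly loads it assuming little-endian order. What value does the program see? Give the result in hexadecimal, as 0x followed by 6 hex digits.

0x880A7D

Stored big-endian, the bytes at ascending addresses are 7D 0A 88.
Read back as little-endian, the first byte is least significant, giving 0x880A7D.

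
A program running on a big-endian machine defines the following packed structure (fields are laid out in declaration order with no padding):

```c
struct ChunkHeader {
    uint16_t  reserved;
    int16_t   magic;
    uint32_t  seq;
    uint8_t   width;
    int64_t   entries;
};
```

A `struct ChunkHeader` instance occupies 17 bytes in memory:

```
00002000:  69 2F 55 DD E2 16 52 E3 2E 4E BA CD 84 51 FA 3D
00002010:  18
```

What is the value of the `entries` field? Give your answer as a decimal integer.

`entries` follows `reserved` (2 B), `magic` (2 B), `seq` (4 B), `width` (1 B), so it starts at offset 2 + 2 + 4 + 1 = 9 and occupies 8 bytes.
Bytes at offsets 9..16: 4E BA CD 84 51 FA 3D 18.
Big-endian stores the most-significant byte at the lowest address.
The bytes are already most-significant first: 0x4EBACD8451FA3D18.
0x4EBACD8451FA3D18 = 5673072648821292312.

5673072648821292312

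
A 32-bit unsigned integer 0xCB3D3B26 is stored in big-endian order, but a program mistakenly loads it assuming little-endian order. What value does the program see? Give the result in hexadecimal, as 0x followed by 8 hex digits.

Stored big-endian, the bytes at ascending addresses are CB 3D 3B 26.
Read back as little-endian, the first byte is least significant, giving 0x263B3DCB.

0x263B3DCB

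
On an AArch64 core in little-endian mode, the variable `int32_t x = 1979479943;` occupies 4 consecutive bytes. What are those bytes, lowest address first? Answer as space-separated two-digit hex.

1979479943 in hexadecimal, padded to 32 bits, is 0x75FC7787.
Split into bytes (most-significant first): 75 FC 77 87.
In little-endian order the low byte comes first in memory.
So at ascending addresses the bytes are 87 77 FC 75.

87 77 FC 75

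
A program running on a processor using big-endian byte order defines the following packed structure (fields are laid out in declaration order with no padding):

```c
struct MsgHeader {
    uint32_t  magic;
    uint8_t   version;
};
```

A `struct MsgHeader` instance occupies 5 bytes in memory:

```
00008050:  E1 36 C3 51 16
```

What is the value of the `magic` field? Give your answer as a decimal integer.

`magic` is the first field, at byte offset 0, occupying 4 bytes.
Bytes at offsets 0..3: E1 36 C3 51.
In big-endian order the high byte comes first in memory.
The bytes are already most-significant first: 0xE136C351.
0xE136C351 = 3778462545.

3778462545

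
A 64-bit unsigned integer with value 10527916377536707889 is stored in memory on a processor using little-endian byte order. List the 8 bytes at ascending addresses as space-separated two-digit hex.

31 BD 17 84 2A AC 1A 92

10527916377536707889 in hexadecimal, padded to 64 bits, is 0x921AAC2A8417BD31.
Split into bytes (most-significant first): 92 1A AC 2A 84 17 BD 31.
In little-endian order the low byte comes first in memory.
So at ascending addresses the bytes are 31 BD 17 84 2A AC 1A 92.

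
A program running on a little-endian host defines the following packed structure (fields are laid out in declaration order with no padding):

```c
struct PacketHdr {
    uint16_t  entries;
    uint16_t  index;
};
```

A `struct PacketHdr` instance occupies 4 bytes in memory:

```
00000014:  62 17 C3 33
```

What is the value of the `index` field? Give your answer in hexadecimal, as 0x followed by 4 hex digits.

0x33C3

`index` follows `entries` (2 bytes), so it starts at byte offset 2 and occupies 2 bytes.
Bytes at offsets 2..3: C3 33.
Little-endian: lowest address holds the least-significant byte.
Reassemble most-significant byte first: 33 C3 → 0x33C3.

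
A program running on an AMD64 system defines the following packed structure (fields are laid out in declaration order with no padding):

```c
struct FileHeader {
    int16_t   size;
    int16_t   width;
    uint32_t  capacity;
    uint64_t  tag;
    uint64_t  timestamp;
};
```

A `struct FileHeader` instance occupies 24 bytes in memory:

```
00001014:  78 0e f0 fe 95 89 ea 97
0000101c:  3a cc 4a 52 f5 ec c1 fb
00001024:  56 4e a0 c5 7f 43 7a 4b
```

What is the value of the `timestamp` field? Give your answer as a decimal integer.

`timestamp` follows `size` (2 B), `width` (2 B), `capacity` (4 B), `tag` (8 B), so it starts at offset 2 + 2 + 4 + 8 = 16 and occupies 8 bytes.
Bytes at offsets 16..23: 56 4E A0 C5 7F 43 7A 4B.
Little-endian: lowest address holds the least-significant byte.
Reassemble most-significant byte first: 4B 7A 43 7F C5 A0 4E 56 → 0x4B7A437FC5A04E56.
0x4B7A437FC5A04E56 = 5438733716058820182.

5438733716058820182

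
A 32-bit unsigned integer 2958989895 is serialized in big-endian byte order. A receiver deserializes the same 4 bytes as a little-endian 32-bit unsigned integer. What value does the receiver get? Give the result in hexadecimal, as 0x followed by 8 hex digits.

0x479A5EB0

2958989895 in 32-bit hexadecimal is 0xB05E9A47.
Stored big-endian, the bytes at ascending addresses are B0 5E 9A 47.
Read back as little-endian, the first byte is least significant, giving 0x479A5EB0.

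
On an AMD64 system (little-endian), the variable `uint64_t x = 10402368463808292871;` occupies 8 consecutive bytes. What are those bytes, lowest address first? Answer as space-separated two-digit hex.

10402368463808292871 in hexadecimal, padded to 64 bits, is 0x905CA300F404E807.
Split into bytes (most-significant first): 90 5C A3 00 F4 04 E8 07.
Little-endian stores the least-significant byte at the lowest address.
So at ascending addresses the bytes are 07 E8 04 F4 00 A3 5C 90.

07 E8 04 F4 00 A3 5C 90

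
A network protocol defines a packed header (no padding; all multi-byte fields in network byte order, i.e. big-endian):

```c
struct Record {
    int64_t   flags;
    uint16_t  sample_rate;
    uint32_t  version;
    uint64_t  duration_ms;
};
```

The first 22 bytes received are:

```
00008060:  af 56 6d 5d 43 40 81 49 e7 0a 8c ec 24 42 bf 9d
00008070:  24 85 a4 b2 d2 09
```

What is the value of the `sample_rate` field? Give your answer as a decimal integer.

`sample_rate` follows `flags` (8 bytes), so it starts at byte offset 8 and occupies 2 bytes.
Bytes at offsets 8..9: E7 0A.
Big-endian: lowest address holds the most-significant byte.
The bytes are already most-significant first: 0xE70A.
0xE70A = 59146.

59146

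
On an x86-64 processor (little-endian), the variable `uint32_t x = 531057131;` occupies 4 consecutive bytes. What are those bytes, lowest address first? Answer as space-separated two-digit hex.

531057131 in hexadecimal, padded to 32 bits, is 0x1FA749EB.
Split into bytes (most-significant first): 1F A7 49 EB.
Little-endian stores the least-significant byte at the lowest address.
So at ascending addresses the bytes are EB 49 A7 1F.

EB 49 A7 1F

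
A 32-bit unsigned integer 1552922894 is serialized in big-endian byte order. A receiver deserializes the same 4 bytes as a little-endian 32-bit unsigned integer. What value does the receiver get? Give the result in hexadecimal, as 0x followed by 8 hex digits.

1552922894 in 32-bit hexadecimal is 0x5C8FB90E.
Stored big-endian, the bytes at ascending addresses are 5C 8F B9 0E.
Read back as little-endian, the first byte is least significant, giving 0x0EB98F5C.

0x0EB98F5C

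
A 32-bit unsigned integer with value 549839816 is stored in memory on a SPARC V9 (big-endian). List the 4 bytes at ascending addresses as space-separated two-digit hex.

20 C5 E3 C8

549839816 in hexadecimal, padded to 32 bits, is 0x20C5E3C8.
Split into bytes (most-significant first): 20 C5 E3 C8.
In big-endian order the high byte comes first in memory.
So the memory order matches the most-significant-first order: 20 C5 E3 C8.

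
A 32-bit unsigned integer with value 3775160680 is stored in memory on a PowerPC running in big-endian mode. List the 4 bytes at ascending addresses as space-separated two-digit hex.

E1 04 61 68

3775160680 in hexadecimal, padded to 32 bits, is 0xE1046168.
Split into bytes (most-significant first): E1 04 61 68.
Big-endian: lowest address holds the most-significant byte.
So the memory order matches the most-significant-first order: E1 04 61 68.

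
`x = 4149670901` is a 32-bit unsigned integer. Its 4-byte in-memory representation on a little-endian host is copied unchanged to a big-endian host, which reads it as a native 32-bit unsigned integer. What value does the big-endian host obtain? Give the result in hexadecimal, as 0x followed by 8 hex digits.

4149670901 in 32-bit hexadecimal is 0xF756F3F5.
Stored little-endian, the bytes at ascending addresses are F5 F3 56 F7.
Read back as big-endian, the last byte is least significant, giving 0xF5F356F7.

0xF5F356F7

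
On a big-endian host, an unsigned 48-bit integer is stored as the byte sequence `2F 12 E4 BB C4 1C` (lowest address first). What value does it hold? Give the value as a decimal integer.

51758193427484

Big-endian stores the most-significant byte at the lowest address.
The bytes are already most-significant first: 0x2F12E4BBC41C.
0x2F12E4BBC41C = 51758193427484.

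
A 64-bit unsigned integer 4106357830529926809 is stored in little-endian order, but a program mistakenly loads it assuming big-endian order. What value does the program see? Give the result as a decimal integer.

4106357830529926809 in 64-bit hexadecimal is 0x38FCB6B0C1614699.
Stored little-endian, the bytes at ascending addresses are 99 46 61 C1 B0 B6 FC 38.
Read back as big-endian, the last byte is least significant, giving 0x994661C1B0B6FC38.
0x994661C1B0B6FC38 = 11044622620694084664.

11044622620694084664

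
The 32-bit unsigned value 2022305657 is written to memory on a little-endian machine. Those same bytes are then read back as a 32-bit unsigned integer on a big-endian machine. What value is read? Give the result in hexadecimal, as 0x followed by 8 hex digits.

2022305657 in 32-bit hexadecimal is 0x7889EF79.
Stored little-endian, the bytes at ascending addresses are 79 EF 89 78.
Read back as big-endian, the last byte is least significant, giving 0x79EF8978.

0x79EF8978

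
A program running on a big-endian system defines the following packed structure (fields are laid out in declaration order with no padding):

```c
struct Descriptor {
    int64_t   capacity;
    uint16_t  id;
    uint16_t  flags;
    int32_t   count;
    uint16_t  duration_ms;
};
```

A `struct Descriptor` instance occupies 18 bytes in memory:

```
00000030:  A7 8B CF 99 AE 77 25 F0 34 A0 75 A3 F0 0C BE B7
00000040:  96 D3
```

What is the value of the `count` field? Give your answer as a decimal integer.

`count` follows `capacity` (8 B), `id` (2 B), `flags` (2 B), so it starts at offset 8 + 2 + 2 = 12 and occupies 4 bytes.
Bytes at offsets 12..15: F0 0C BE B7.
Big-endian stores the most-significant byte at the lowest address.
The bytes are already most-significant first: 0xF00CBEB7.
Top bit is set, so as a signed 32-bit value this is 0xF00CBEB7 − 2^32 = -267600201.

-267600201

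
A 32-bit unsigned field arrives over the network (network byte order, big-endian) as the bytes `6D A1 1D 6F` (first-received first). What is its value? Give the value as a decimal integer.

1839275375

Big-endian: lowest address holds the most-significant byte.
The bytes are already most-significant first: 0x6DA11D6F.
0x6DA11D6F = 1839275375.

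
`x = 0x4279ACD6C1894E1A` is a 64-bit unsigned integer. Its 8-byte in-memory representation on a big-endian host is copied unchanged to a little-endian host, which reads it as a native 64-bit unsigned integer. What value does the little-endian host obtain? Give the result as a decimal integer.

Stored big-endian, the bytes at ascending addresses are 42 79 AC D6 C1 89 4E 1A.
Read back as little-endian, the first byte is least significant, giving 0x1A4E89C1D6AC7942.
0x1A4E89C1D6AC7942 = 1895603958792878402.

1895603958792878402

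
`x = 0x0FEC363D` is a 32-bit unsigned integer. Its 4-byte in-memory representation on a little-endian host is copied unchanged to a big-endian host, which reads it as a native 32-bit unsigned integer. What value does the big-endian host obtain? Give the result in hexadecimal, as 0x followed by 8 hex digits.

Stored little-endian, the bytes at ascending addresses are 3D 36 EC 0F.
Read back as big-endian, the last byte is least significant, giving 0x3D36EC0F.

0x3D36EC0F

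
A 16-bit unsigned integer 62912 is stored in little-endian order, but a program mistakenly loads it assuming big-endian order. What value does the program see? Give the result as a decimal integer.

62912 in 16-bit hexadecimal is 0xF5C0.
Stored little-endian, the bytes at ascending addresses are C0 F5.
Read back as big-endian, the last byte is least significant, giving 0xC0F5.
0xC0F5 = 49397.

49397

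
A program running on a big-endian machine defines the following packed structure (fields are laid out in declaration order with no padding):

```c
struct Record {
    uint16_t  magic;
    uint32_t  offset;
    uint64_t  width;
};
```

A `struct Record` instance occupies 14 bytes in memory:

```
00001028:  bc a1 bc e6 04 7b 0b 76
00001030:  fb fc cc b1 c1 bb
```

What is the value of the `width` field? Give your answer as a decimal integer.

`width` follows `magic` (2 B), `offset` (4 B), so it starts at offset 2 + 4 = 6 and occupies 8 bytes.
Bytes at offsets 6..13: 0B 76 FB FC CC B1 C1 BB.
In big-endian order the high byte comes first in memory.
The bytes are already most-significant first: 0x0B76FBFCCCB1C1BB.
0x0B76FBFCCCB1C1BB = 826124644853596603.

826124644853596603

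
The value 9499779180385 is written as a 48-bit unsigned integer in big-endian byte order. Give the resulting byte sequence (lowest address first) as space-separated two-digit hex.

08 A3 D6 F6 A7 61

9499779180385 in hexadecimal, padded to 48 bits, is 0x08A3D6F6A761.
Split into bytes (most-significant first): 08 A3 D6 F6 A7 61.
Big-endian stores the most-significant byte at the lowest address.
So the memory order matches the most-significant-first order: 08 A3 D6 F6 A7 61.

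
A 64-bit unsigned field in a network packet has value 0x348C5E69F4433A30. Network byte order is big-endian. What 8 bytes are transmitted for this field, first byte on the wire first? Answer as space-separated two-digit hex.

34 8C 5E 69 F4 43 3A 30

Split into bytes (most-significant first): 34 8C 5E 69 F4 43 3A 30.
Big-endian: lowest address holds the most-significant byte.
So the memory order matches the most-significant-first order: 34 8C 5E 69 F4 43 3A 30.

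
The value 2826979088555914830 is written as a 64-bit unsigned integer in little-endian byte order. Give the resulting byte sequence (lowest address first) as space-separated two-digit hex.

2826979088555914830 in hexadecimal, padded to 64 bits, is 0x273B7280C8D5364E.
Split into bytes (most-significant first): 27 3B 72 80 C8 D5 36 4E.
Little-endian: lowest address holds the least-significant byte.
So at ascending addresses the bytes are 4E 36 D5 C8 80 72 3B 27.

4E 36 D5 C8 80 72 3B 27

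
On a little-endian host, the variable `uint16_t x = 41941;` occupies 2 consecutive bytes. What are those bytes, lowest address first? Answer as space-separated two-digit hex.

D5 A3

41941 in hexadecimal, padded to 16 bits, is 0xA3D5.
Split into bytes (most-significant first): A3 D5.
In little-endian order the low byte comes first in memory.
So at ascending addresses the bytes are D5 A3.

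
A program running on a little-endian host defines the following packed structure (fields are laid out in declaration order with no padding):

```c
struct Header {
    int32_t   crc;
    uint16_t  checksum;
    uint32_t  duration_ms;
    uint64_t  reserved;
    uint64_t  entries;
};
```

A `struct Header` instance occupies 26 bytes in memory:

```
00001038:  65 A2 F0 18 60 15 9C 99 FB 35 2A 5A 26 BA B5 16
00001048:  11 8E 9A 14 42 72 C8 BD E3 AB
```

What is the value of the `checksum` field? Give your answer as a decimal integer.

5472

`checksum` follows `crc` (4 bytes), so it starts at byte offset 4 and occupies 2 bytes.
Bytes at offsets 4..5: 60 15.
In little-endian order the low byte comes first in memory.
Reassemble most-significant byte first: 15 60 → 0x1560.
0x1560 = 5472.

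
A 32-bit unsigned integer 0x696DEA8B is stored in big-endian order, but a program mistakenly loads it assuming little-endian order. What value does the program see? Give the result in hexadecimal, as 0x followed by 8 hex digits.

0x8BEA6D69

Stored big-endian, the bytes at ascending addresses are 69 6D EA 8B.
Read back as little-endian, the first byte is least significant, giving 0x8BEA6D69.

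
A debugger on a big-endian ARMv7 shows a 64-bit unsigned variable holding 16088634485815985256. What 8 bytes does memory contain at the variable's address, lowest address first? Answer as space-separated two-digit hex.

16088634485815985256 in hexadecimal, padded to 64 bits, is 0xDF464FD2D8294468.
Split into bytes (most-significant first): DF 46 4F D2 D8 29 44 68.
In big-endian order the high byte comes first in memory.
So the memory order matches the most-significant-first order: DF 46 4F D2 D8 29 44 68.

DF 46 4F D2 D8 29 44 68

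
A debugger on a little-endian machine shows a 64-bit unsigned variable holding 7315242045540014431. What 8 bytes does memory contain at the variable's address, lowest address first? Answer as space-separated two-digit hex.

7315242045540014431 in hexadecimal, padded to 64 bits, is 0x6584F5E1F26A195F.
Split into bytes (most-significant first): 65 84 F5 E1 F2 6A 19 5F.
Little-endian: lowest address holds the least-significant byte.
So at ascending addresses the bytes are 5F 19 6A F2 E1 F5 84 65.

5F 19 6A F2 E1 F5 84 65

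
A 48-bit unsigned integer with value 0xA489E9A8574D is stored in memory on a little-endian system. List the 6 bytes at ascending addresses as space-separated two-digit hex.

4D 57 A8 E9 89 A4

Split into bytes (most-significant first): A4 89 E9 A8 57 4D.
Little-endian: lowest address holds the least-significant byte.
So at ascending addresses the bytes are 4D 57 A8 E9 89 A4.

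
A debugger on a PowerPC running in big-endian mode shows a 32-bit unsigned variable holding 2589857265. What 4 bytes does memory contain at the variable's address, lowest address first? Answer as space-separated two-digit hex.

2589857265 in hexadecimal, padded to 32 bits, is 0x9A5E15F1.
Split into bytes (most-significant first): 9A 5E 15 F1.
Big-endian: lowest address holds the most-significant byte.
So the memory order matches the most-significant-first order: 9A 5E 15 F1.

9A 5E 15 F1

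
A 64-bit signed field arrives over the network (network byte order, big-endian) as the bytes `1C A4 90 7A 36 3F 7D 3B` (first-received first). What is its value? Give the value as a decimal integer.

Big-endian stores the most-significant byte at the lowest address.
The bytes are already most-significant first: 0x1CA4907A363F7D3B.
0x1CA4907A363F7D3B = 2063933383813070139.

2063933383813070139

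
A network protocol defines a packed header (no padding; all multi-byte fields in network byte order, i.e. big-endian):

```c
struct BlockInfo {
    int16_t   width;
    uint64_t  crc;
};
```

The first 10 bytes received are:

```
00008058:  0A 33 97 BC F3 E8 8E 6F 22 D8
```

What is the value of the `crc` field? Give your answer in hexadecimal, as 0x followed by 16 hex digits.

`crc` follows `width` (2 bytes), so it starts at byte offset 2 and occupies 8 bytes.
Bytes at offsets 2..9: 97 BC F3 E8 8E 6F 22 D8.
Big-endian stores the most-significant byte at the lowest address.
The bytes are already most-significant first: 0x97BCF3E88E6F22D8.

0x97BCF3E88E6F22D8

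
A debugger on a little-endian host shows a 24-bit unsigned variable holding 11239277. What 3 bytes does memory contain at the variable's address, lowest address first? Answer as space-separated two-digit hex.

11239277 in hexadecimal, padded to 24 bits, is 0xAB7F6D.
Split into bytes (most-significant first): AB 7F 6D.
In little-endian order the low byte comes first in memory.
So at ascending addresses the bytes are 6D 7F AB.

6D 7F AB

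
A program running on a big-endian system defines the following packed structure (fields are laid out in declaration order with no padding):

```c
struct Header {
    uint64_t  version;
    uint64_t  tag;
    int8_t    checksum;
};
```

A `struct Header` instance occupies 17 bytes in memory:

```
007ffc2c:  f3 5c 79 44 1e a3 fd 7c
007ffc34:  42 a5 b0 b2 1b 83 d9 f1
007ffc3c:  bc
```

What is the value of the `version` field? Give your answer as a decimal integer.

`version` is the first field, at byte offset 0, occupying 8 bytes.
Bytes at offsets 0..7: F3 5C 79 44 1E A3 FD 7C.
Big-endian stores the most-significant byte at the lowest address.
The bytes are already most-significant first: 0xF35C79441EA3FD7C.
0xF35C79441EA3FD7C = 17536024382552669564.

17536024382552669564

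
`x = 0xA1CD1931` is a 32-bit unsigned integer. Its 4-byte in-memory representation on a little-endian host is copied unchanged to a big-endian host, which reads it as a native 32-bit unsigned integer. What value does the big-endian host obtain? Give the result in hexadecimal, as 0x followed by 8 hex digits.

Stored little-endian, the bytes at ascending addresses are 31 19 CD A1.
Read back as big-endian, the last byte is least significant, giving 0x3119CDA1.

0x3119CDA1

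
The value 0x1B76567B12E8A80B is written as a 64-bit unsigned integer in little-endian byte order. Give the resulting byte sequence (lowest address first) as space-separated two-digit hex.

Split into bytes (most-significant first): 1B 76 56 7B 12 E8 A8 0B.
Little-endian stores the least-significant byte at the lowest address.
So at ascending addresses the bytes are 0B A8 E8 12 7B 56 76 1B.

0B A8 E8 12 7B 56 76 1B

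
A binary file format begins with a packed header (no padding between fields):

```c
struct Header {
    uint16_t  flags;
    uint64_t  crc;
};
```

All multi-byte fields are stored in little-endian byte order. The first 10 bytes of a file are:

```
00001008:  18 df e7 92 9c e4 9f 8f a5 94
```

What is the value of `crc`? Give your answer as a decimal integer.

10711125205668631271

`crc` follows `flags` (2 bytes), so it starts at byte offset 2 and occupies 8 bytes.
Bytes at offsets 2..9: E7 92 9C E4 9F 8F A5 94.
Little-endian stores the least-significant byte at the lowest address.
Reassemble most-significant byte first: 94 A5 8F 9F E4 9C 92 E7 → 0x94A58F9FE49C92E7.
0x94A58F9FE49C92E7 = 10711125205668631271.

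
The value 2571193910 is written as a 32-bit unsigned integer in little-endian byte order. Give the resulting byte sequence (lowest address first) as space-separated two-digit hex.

2571193910 in hexadecimal, padded to 32 bits, is 0x99414E36.
Split into bytes (most-significant first): 99 41 4E 36.
In little-endian order the low byte comes first in memory.
So at ascending addresses the bytes are 36 4E 41 99.

36 4E 41 99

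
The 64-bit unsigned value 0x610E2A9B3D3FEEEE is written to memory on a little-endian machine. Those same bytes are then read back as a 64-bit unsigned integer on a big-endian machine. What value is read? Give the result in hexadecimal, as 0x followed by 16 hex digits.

0xEEEE3F3D9B2A0E61

Stored little-endian, the bytes at ascending addresses are EE EE 3F 3D 9B 2A 0E 61.
Read back as big-endian, the last byte is least significant, giving 0xEEEE3F3D9B2A0E61.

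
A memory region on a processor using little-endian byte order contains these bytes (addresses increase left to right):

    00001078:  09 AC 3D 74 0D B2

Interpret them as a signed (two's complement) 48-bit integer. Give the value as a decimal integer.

In little-endian order the low byte comes first in memory.
Reassemble most-significant byte first: B2 0D 74 3D AC 09 → 0xB20D743DAC09.
Top bit is set, so as a signed 48-bit value this is 0xB20D743DAC09 − 2^48 = -85704122192887.

-85704122192887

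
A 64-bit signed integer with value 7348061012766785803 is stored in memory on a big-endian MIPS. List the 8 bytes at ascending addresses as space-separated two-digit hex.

65 F9 8E 8F 35 DC 81 0B

7348061012766785803 in hexadecimal, padded to 64 bits, is 0x65F98E8F35DC810B.
Split into bytes (most-significant first): 65 F9 8E 8F 35 DC 81 0B.
Big-endian: lowest address holds the most-significant byte.
So the memory order matches the most-significant-first order: 65 F9 8E 8F 35 DC 81 0B.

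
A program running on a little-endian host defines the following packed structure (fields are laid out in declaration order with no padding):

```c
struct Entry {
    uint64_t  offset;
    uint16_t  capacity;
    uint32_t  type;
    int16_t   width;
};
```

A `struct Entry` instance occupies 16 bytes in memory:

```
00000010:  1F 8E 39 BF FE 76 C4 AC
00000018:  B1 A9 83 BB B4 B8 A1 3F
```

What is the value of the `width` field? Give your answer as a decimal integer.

`width` follows `offset` (8 B), `capacity` (2 B), `type` (4 B), so it starts at offset 8 + 2 + 4 = 14 and occupies 2 bytes.
Bytes at offsets 14..15: A1 3F.
Little-endian stores the least-significant byte at the lowest address.
Reassemble most-significant byte first: 3F A1 → 0x3FA1.
0x3FA1 = 16289.

16289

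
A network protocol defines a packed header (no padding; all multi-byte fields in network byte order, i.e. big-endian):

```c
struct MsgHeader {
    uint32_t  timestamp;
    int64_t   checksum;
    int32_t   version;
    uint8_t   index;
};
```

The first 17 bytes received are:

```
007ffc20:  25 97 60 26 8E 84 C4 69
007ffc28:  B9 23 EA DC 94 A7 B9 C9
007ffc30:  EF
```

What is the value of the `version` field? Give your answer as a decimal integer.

`version` follows `timestamp` (4 B), `checksum` (8 B), so it starts at offset 4 + 8 = 12 and occupies 4 bytes.
Bytes at offsets 12..15: 94 A7 B9 C9.
Big-endian stores the most-significant byte at the lowest address.
The bytes are already most-significant first: 0x94A7B9C9.
Top bit is set, so as a signed 32-bit value this is 0x94A7B9C9 − 2^32 = -1800947255.

-1800947255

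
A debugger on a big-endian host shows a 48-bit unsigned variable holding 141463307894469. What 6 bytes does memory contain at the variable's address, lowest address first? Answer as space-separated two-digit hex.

80 A8 FE 37 3E C5

141463307894469 in hexadecimal, padded to 48 bits, is 0x80A8FE373EC5.
Split into bytes (most-significant first): 80 A8 FE 37 3E C5.
In big-endian order the high byte comes first in memory.
So the memory order matches the most-significant-first order: 80 A8 FE 37 3E C5.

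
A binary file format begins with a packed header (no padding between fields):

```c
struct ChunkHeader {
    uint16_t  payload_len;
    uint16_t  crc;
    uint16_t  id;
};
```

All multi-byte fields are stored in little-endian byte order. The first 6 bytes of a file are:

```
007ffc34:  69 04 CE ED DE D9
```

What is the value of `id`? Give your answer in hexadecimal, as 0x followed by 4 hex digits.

0xD9DE

`id` follows `payload_len` (2 B), `crc` (2 B), so it starts at offset 2 + 2 = 4 and occupies 2 bytes.
Bytes at offsets 4..5: DE D9.
Little-endian: lowest address holds the least-significant byte.
Reassemble most-significant byte first: D9 DE → 0xD9DE.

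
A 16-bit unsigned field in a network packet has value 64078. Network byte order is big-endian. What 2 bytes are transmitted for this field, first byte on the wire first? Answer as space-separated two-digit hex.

64078 in hexadecimal, padded to 16 bits, is 0xFA4E.
Split into bytes (most-significant first): FA 4E.
Big-endian stores the most-significant byte at the lowest address.
So the memory order matches the most-significant-first order: FA 4E.

FA 4E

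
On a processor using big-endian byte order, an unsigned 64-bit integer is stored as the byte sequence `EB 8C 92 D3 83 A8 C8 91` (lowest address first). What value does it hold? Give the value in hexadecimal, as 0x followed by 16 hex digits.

Big-endian: lowest address holds the most-significant byte.
The bytes are already most-significant first: 0xEB8C92D383A8C891.

0xEB8C92D383A8C891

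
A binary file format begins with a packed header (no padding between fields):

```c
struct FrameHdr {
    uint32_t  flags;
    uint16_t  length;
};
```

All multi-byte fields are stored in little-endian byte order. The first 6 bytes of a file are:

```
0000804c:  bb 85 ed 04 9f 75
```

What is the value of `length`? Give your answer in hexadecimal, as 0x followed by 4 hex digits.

0x759F

`length` follows `flags` (4 bytes), so it starts at byte offset 4 and occupies 2 bytes.
Bytes at offsets 4..5: 9F 75.
In little-endian order the low byte comes first in memory.
Reassemble most-significant byte first: 75 9F → 0x759F.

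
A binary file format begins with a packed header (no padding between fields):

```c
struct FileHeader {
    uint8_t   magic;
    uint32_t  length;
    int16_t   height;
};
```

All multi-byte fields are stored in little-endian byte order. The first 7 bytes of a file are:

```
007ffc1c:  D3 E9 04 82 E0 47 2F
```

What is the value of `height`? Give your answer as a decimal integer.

`height` follows `magic` (1 B), `length` (4 B), so it starts at offset 1 + 4 = 5 and occupies 2 bytes.
Bytes at offsets 5..6: 47 2F.
Little-endian: lowest address holds the least-significant byte.
Reassemble most-significant byte first: 2F 47 → 0x2F47.
0x2F47 = 12103.

12103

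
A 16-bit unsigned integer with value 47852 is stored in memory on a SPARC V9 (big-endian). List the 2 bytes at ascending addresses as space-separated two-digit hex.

47852 in hexadecimal, padded to 16 bits, is 0xBAEC.
Split into bytes (most-significant first): BA EC.
In big-endian order the high byte comes first in memory.
So the memory order matches the most-significant-first order: BA EC.

BA EC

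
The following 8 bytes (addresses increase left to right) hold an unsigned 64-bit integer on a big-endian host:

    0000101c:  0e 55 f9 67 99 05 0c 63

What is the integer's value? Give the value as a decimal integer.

Big-endian stores the most-significant byte at the lowest address.
The bytes are already most-significant first: 0x0E55F96799050C63.
0x0E55F96799050C63 = 1033005912895589475.

1033005912895589475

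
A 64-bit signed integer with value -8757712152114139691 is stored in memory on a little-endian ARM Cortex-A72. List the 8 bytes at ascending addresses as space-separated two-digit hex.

Two's complement of -8757712152114139691 in 64 bits: 8757712152114139691 = 0x7989A4CD4FE2922B; invert → 0x86765B32B01D6DD4; add 1 → 0x86765B32B01D6DD5.
Split into bytes (most-significant first): 86 76 5B 32 B0 1D 6D D5.
In little-endian order the low byte comes first in memory.
So at ascending addresses the bytes are D5 6D 1D B0 32 5B 76 86.

D5 6D 1D B0 32 5B 76 86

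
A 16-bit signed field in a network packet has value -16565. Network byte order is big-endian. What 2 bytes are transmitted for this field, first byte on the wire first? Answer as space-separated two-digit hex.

Two's complement of -16565 in 16 bits: 16565 = 0x40B5; invert → 0xBF4A; add 1 → 0xBF4B.
Split into bytes (most-significant first): BF 4B.
Big-endian: lowest address holds the most-significant byte.
So the memory order matches the most-significant-first order: BF 4B.

BF 4B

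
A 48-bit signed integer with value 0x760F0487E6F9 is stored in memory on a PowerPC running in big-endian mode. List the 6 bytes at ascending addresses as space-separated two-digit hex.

76 0F 04 87 E6 F9

Split into bytes (most-significant first): 76 0F 04 87 E6 F9.
Big-endian: lowest address holds the most-significant byte.
So the memory order matches the most-significant-first order: 76 0F 04 87 E6 F9.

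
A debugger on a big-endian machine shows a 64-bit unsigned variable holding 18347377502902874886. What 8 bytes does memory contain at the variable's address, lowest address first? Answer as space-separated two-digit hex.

18347377502902874886 in hexadecimal, padded to 64 bits, is 0xFE9EFAA15C84F306.
Split into bytes (most-significant first): FE 9E FA A1 5C 84 F3 06.
In big-endian order the high byte comes first in memory.
So the memory order matches the most-significant-first order: FE 9E FA A1 5C 84 F3 06.

FE 9E FA A1 5C 84 F3 06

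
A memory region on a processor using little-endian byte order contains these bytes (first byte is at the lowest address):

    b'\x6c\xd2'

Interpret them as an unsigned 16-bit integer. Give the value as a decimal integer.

53868

In little-endian order the low byte comes first in memory.
Reassemble most-significant byte first: D2 6C → 0xD26C.
0xD26C = 53868.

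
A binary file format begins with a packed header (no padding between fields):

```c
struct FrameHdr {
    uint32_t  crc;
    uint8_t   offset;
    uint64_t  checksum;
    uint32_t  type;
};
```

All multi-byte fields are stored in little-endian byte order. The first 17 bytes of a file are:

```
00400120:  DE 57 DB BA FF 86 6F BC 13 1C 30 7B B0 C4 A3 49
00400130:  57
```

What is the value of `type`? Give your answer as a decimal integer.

1464443844

`type` follows `crc` (4 B), `offset` (1 B), `checksum` (8 B), so it starts at offset 4 + 1 + 8 = 13 and occupies 4 bytes.
Bytes at offsets 13..16: C4 A3 49 57.
In little-endian order the low byte comes first in memory.
Reassemble most-significant byte first: 57 49 A3 C4 → 0x5749A3C4.
0x5749A3C4 = 1464443844.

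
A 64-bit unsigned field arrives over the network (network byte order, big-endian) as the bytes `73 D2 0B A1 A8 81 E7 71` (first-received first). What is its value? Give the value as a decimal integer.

Big-endian: lowest address holds the most-significant byte.
The bytes are already most-significant first: 0x73D20BA1A881E771.
0x73D20BA1A881E771 = 8345745848415676273.

8345745848415676273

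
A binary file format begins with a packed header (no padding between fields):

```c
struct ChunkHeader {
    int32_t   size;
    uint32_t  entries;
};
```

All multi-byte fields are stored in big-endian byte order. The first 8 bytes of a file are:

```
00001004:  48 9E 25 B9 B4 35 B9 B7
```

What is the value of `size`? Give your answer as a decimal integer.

`size` is the first field, at byte offset 0, occupying 4 bytes.
Bytes at offsets 0..3: 48 9E 25 B9.
In big-endian order the high byte comes first in memory.
The bytes are already most-significant first: 0x489E25B9.
0x489E25B9 = 1218323897.

1218323897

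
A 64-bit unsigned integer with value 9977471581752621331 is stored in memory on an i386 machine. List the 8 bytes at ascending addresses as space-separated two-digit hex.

13 79 EB 6A 8A 19 77 8A

9977471581752621331 in hexadecimal, padded to 64 bits, is 0x8A77198A6AEB7913.
Split into bytes (most-significant first): 8A 77 19 8A 6A EB 79 13.
Little-endian stores the least-significant byte at the lowest address.
So at ascending addresses the bytes are 13 79 EB 6A 8A 19 77 8A.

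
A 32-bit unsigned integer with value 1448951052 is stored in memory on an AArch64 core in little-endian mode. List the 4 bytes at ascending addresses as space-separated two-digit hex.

0C 3D 5D 56

1448951052 in hexadecimal, padded to 32 bits, is 0x565D3D0C.
Split into bytes (most-significant first): 56 5D 3D 0C.
In little-endian order the low byte comes first in memory.
So at ascending addresses the bytes are 0C 3D 5D 56.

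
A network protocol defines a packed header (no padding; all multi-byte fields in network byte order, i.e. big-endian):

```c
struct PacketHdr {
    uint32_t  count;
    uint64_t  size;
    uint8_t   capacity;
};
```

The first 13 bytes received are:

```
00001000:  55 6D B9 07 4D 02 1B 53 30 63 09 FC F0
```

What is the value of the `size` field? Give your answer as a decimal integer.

5549027734981904892

`size` follows `count` (4 bytes), so it starts at byte offset 4 and occupies 8 bytes.
Bytes at offsets 4..11: 4D 02 1B 53 30 63 09 FC.
Big-endian: lowest address holds the most-significant byte.
The bytes are already most-significant first: 0x4D021B53306309FC.
0x4D021B53306309FC = 5549027734981904892.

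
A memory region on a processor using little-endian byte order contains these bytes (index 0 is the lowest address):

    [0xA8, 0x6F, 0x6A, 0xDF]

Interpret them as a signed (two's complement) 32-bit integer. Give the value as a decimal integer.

Little-endian stores the least-significant byte at the lowest address.
Reassemble most-significant byte first: DF 6A 6F A8 → 0xDF6A6FA8.
Top bit is set, so as a signed 32-bit value this is 0xDF6A6FA8 − 2^32 = -546672728.

-546672728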